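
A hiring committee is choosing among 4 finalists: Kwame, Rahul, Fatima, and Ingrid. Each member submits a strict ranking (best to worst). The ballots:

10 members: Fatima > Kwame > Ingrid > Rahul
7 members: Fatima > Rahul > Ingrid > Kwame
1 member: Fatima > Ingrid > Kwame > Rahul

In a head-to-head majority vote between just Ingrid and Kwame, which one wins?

Voters preferring Ingrid to Kwame: 8; preferring Kwame to Ingrid: 10.
Kwame wins the head-to-head.

Kwame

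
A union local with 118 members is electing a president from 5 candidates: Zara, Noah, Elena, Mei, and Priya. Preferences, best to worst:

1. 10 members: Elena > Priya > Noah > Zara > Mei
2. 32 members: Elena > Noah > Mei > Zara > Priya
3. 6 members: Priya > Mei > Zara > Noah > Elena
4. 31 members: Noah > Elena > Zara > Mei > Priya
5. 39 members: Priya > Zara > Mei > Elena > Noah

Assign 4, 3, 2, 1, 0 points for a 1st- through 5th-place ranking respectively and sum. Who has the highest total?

Elena

Zara: 10·1 + 32·1 + 6·2 + 31·2 + 39·3 = 233
Noah: 10·2 + 32·3 + 6·1 + 31·4 + 39·0 = 246
Elena: 10·4 + 32·4 + 6·0 + 31·3 + 39·1 = 300
Mei: 10·0 + 32·2 + 6·3 + 31·1 + 39·2 = 191
Priya: 10·3 + 32·0 + 6·4 + 31·0 + 39·4 = 210
Elena has the highest Borda score (300).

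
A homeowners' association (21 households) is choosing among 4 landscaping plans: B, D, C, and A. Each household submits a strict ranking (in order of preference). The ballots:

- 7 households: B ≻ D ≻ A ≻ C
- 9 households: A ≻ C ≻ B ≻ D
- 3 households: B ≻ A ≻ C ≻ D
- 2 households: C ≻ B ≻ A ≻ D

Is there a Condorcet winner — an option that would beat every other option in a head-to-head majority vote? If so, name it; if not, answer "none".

Checking pairwise contests:
C beats B 11–10.
B beats D 21–0.
A beats C 19–2.
B beats A 12–9.
Every option loses at least one head-to-head, so there is no Condorcet winner.

none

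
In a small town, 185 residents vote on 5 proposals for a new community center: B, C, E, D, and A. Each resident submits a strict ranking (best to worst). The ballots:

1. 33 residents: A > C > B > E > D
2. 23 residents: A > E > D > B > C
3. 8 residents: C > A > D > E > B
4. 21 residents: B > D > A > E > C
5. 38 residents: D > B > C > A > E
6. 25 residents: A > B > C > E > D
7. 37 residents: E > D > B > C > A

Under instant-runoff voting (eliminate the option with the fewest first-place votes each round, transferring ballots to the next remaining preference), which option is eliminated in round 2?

B

Round 1: B 21, C 8, E 37, D 38, A 81. Eliminate C.
Round 2: B 21, E 37, D 38, A 89. Eliminate B.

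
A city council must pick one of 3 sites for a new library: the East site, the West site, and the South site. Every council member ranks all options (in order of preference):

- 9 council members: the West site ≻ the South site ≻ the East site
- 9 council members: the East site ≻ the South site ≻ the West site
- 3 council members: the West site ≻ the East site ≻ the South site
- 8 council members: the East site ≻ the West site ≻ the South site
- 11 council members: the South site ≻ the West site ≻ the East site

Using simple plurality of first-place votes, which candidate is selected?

First-place votes: the East site 17, the West site 12, the South site 11.
the East site has the most first-place votes.

the East site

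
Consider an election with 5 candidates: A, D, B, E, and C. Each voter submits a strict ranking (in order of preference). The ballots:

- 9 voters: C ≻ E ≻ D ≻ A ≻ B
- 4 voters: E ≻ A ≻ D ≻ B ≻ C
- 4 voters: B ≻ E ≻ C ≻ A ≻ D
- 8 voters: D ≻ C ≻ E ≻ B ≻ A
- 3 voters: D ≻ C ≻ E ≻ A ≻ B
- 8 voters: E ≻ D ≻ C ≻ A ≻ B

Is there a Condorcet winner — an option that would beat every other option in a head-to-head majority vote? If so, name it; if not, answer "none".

none

Checking pairwise contests:
D beats A 28–8.
E beats D 25–11.
A beats B 24–12.
C beats E 20–16.
D beats C 23–13.
Every option loses at least one head-to-head, so there is no Condorcet winner.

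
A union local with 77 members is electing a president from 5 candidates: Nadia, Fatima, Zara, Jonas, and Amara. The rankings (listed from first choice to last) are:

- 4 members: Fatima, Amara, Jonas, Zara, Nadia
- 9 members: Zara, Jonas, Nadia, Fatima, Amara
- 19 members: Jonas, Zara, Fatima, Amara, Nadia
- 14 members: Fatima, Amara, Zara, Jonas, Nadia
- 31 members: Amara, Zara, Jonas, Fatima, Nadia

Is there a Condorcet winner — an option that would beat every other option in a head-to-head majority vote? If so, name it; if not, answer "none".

none

Checking pairwise contests:
Fatima beats Nadia 68–9.
Zara beats Fatima 59–18.
Amara beats Zara 49–28.
Zara beats Jonas 54–23.
Fatima beats Amara 46–31.
Every option loses at least one head-to-head, so there is no Condorcet winner.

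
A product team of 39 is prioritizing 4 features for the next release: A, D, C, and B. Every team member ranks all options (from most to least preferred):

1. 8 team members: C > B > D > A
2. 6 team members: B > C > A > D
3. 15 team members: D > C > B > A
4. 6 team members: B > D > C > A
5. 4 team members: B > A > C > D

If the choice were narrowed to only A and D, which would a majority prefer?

Voters preferring A to D: 10; preferring D to A: 29.
D wins the head-to-head.

D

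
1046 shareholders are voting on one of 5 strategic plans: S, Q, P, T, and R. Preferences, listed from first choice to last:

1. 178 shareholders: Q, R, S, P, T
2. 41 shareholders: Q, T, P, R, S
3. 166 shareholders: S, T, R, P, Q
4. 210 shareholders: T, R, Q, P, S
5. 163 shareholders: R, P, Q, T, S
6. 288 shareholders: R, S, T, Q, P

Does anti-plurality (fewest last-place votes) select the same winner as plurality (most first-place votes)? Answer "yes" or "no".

yes

Anti-plurality — last-place votes: S 414, Q 166, P 288, T 178, R 0. Winner: R.
Plurality — first-place votes: S 166, Q 219, P 0, T 210, R 451. Winner: R.
The two methods agree.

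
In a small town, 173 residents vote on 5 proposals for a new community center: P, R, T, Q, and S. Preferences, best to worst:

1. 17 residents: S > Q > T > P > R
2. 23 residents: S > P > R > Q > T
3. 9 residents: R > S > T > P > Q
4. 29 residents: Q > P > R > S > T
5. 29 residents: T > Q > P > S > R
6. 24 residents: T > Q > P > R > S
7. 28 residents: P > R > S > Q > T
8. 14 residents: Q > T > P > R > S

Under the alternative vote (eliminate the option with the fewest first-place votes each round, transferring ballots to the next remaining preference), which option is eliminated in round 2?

Round 1: P 28, R 9, T 53, Q 43, S 40. Eliminate R.
Round 2: P 28, T 53, Q 43, S 49. Eliminate P.

P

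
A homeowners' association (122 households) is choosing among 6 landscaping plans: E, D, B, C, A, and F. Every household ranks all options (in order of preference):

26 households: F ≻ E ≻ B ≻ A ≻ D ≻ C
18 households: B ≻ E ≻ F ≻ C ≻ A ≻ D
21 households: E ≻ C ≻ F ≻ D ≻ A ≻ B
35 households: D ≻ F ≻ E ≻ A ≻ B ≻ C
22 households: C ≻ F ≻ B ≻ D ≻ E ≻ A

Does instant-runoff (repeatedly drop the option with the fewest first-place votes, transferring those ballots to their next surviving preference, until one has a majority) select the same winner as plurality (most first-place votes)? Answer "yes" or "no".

Instant-runoff — R1 E 21, D 35, B 18, C 22, A 0, F 26 (A out); R2 E 21, D 35, B 18, C 22, F 26 (B out); R3 E 39, D 35, C 22, F 26 (C out); R4 E 39, D 35, F 48 (D out); R5 E 39, F 83 (F winner). Winner: F.
Plurality — first-place votes: E 21, D 35, B 18, C 22, A 0, F 26. Winner: D.
The two methods disagree.

no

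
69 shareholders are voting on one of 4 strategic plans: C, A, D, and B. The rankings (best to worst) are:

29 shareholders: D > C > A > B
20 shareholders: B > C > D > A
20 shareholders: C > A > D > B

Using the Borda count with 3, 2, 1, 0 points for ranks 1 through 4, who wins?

C: 29·2 + 20·2 + 20·3 = 158
A: 29·1 + 20·0 + 20·2 = 69
D: 29·3 + 20·1 + 20·1 = 127
B: 29·0 + 20·3 + 20·0 = 60
C has the highest Borda score (158).

C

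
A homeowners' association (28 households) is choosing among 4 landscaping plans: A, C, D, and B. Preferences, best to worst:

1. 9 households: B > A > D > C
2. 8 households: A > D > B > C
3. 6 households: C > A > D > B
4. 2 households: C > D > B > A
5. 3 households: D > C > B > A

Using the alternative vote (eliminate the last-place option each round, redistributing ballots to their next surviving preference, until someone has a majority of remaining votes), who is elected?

B

Round 1: A 8, C 8, D 3, B 9. Eliminate D.
Round 2: A 8, C 11, B 9. Eliminate A.
Round 3: C 11, B 17. B has a majority.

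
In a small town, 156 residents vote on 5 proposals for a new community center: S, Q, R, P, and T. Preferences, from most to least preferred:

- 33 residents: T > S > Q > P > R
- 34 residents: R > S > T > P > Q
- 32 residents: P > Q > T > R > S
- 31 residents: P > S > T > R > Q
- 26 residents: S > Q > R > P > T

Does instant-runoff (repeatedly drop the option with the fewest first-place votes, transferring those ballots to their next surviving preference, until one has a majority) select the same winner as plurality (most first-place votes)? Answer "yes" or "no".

Instant-runoff — R1 S 26, Q 0, R 34, P 63, T 33 (Q out); R2 S 26, R 34, P 63, T 33 (S out); R3 R 60, P 63, T 33 (T out); R4 R 60, P 96 (P winner). Winner: P.
Plurality — first-place votes: S 26, Q 0, R 34, P 63, T 33. Winner: P.
The two methods agree.

yes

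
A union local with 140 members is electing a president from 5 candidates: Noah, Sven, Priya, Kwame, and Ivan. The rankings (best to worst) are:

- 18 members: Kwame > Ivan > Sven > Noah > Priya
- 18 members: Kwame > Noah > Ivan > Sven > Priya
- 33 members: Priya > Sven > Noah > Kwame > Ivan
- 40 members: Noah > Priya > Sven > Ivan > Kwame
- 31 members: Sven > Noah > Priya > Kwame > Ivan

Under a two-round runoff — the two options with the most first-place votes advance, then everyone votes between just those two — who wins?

Round 1 first-place votes: Noah 40, Sven 31, Priya 33, Kwame 36, Ivan 0.
Noah and Kwame advance.
Runoff: Noah is preferred to Kwame by 104 voters; Kwame by 36.
Noah wins the runoff.

Noah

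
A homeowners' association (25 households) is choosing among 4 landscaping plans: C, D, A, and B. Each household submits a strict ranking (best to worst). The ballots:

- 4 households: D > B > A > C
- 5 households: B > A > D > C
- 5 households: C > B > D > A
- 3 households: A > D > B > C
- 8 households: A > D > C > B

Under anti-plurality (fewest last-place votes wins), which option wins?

Last-place votes: C 12, D 0, A 5, B 8.
D is ranked last by the fewest voters, so D wins.

D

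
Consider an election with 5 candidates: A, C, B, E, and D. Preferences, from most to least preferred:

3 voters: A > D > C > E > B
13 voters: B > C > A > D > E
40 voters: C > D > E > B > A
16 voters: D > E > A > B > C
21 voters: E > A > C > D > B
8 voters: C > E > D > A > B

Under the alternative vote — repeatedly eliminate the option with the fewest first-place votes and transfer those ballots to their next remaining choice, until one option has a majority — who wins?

Round 1: A 3, C 48, B 13, E 21, D 16. Eliminate A.
Round 2: C 48, B 13, E 21, D 19. Eliminate B.
Round 3: C 61, E 21, D 19. C has a majority.

C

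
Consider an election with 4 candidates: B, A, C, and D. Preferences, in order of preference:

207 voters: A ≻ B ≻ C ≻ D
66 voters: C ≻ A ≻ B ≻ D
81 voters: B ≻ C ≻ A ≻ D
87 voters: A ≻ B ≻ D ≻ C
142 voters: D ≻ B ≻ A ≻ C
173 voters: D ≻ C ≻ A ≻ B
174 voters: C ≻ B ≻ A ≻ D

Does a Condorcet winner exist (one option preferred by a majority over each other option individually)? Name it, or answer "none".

Checking pairwise contests:
A beats B 533–397.
C beats A 494–436.
B beats C 517–413.
B beats D 615–315.
Every option loses at least one head-to-head, so there is no Condorcet winner.

none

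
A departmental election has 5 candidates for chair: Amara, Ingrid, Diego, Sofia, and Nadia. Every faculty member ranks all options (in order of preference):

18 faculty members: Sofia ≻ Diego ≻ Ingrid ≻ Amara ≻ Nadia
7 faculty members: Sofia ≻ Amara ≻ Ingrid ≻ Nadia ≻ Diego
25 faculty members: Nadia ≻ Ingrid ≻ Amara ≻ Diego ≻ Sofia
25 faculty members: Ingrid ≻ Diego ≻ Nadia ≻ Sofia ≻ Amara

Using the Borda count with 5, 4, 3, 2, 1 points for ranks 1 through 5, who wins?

Ingrid

Amara: 18·2 + 7·4 + 25·3 + 25·1 = 164
Ingrid: 18·3 + 7·3 + 25·4 + 25·5 = 300
Diego: 18·4 + 7·1 + 25·2 + 25·4 = 229
Sofia: 18·5 + 7·5 + 25·1 + 25·2 = 200
Nadia: 18·1 + 7·2 + 25·5 + 25·3 = 232
Ingrid has the highest Borda score (300).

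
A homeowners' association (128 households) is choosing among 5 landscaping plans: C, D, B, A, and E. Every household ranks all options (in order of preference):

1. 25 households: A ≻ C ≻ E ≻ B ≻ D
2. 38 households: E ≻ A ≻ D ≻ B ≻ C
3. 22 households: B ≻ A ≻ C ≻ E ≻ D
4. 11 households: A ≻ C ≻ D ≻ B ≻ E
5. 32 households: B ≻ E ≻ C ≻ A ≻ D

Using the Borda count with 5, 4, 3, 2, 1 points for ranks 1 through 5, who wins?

C: 25·4 + 38·1 + 22·3 + 11·4 + 32·3 = 344
D: 25·1 + 38·3 + 22·1 + 11·3 + 32·1 = 226
B: 25·2 + 38·2 + 22·5 + 11·2 + 32·5 = 418
A: 25·5 + 38·4 + 22·4 + 11·5 + 32·2 = 484
E: 25·3 + 38·5 + 22·2 + 11·1 + 32·4 = 448
A has the highest Borda score (484).

A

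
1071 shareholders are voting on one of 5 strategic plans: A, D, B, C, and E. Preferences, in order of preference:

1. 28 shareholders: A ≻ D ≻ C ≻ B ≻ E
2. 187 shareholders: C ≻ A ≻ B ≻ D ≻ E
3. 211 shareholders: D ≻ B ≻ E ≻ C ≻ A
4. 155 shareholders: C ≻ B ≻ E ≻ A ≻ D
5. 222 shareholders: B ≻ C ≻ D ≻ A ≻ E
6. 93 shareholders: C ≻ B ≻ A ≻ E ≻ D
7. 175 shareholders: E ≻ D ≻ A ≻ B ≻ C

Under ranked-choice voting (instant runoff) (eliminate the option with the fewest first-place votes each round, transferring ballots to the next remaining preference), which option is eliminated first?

A

Round 1: A 28, D 211, B 222, C 435, E 175. Eliminate A.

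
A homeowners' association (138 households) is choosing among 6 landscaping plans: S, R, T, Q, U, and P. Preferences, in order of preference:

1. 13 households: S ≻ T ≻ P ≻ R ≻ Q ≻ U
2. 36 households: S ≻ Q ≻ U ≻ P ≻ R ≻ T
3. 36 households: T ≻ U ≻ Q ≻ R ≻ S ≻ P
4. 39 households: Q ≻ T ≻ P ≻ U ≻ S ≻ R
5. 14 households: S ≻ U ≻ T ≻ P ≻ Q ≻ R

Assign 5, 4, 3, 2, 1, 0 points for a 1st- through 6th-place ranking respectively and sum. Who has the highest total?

Q

S: 13·5 + 36·5 + 36·1 + 39·1 + 14·5 = 390
R: 13·2 + 36·1 + 36·2 + 39·0 + 14·0 = 134
T: 13·4 + 36·0 + 36·5 + 39·4 + 14·3 = 430
Q: 13·1 + 36·4 + 36·3 + 39·5 + 14·1 = 474
U: 13·0 + 36·3 + 36·4 + 39·2 + 14·4 = 386
P: 13·3 + 36·2 + 36·0 + 39·3 + 14·2 = 256
Q has the highest Borda score (474).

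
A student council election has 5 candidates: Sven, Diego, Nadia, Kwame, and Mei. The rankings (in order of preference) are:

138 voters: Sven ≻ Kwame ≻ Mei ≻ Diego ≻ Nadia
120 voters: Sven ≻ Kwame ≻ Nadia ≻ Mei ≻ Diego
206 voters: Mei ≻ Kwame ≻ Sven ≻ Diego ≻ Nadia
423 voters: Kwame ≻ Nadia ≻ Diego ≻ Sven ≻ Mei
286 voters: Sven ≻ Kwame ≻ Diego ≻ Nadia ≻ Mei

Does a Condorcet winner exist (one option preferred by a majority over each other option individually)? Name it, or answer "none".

Kwame vs Sven: 629–544 for Kwame.
Kwame vs Diego: 1173–0 for Kwame.
Kwame vs Nadia: 1173–0 for Kwame.
Kwame vs Mei: 967–206 for Kwame.
Kwame beats every other option head-to-head.

Kwame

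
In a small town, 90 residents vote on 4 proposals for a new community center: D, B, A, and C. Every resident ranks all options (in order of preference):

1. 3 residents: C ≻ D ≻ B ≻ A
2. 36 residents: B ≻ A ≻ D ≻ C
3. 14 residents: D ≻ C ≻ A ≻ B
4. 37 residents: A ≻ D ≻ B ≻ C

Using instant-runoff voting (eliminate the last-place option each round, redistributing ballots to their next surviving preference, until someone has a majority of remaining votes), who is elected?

A

Round 1: D 14, B 36, A 37, C 3. Eliminate C.
Round 2: D 17, B 36, A 37. Eliminate D.
Round 3: B 39, A 51. A has a majority.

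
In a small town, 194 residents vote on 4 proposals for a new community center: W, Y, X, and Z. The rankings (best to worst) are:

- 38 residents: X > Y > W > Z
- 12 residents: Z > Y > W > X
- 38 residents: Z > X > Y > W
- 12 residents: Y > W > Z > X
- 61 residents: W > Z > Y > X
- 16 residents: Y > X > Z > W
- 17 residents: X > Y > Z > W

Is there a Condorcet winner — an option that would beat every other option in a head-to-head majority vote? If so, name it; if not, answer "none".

Checking pairwise contests:
Y beats W 133–61.
Z beats Y 111–83.
Y beats X 101–93.
W beats Z 111–83.
Every option loses at least one head-to-head, so there is no Condorcet winner.

none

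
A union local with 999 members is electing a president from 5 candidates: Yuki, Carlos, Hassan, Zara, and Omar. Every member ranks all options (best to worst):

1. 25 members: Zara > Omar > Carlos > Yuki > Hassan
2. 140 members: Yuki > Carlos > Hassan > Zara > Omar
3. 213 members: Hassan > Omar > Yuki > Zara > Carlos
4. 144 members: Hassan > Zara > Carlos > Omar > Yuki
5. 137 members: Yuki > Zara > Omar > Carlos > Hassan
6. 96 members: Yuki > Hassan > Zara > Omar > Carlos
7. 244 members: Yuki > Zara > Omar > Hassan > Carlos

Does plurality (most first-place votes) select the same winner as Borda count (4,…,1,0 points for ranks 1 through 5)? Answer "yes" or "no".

Plurality — first-place votes: Yuki 617, Carlos 0, Hassan 357, Zara 25, Omar 0. Winner: Yuki.
Borda — scores: Yuki 2919, Carlos 895, Hassan 2240, Zara 2220, Omar 1716. Winner: Yuki.
The two methods agree.

yes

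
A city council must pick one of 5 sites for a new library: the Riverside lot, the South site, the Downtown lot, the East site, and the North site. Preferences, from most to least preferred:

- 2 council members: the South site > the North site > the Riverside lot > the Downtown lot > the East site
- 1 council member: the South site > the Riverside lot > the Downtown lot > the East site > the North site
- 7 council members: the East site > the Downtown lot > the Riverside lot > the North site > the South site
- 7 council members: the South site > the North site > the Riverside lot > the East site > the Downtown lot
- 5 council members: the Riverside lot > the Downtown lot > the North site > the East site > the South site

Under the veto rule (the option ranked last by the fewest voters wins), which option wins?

the Riverside lot

Last-place votes: the Riverside lot 0, the South site 12, the Downtown lot 7, the East site 2, the North site 1.
the Riverside lot is ranked last by the fewest voters, so the Riverside lot wins.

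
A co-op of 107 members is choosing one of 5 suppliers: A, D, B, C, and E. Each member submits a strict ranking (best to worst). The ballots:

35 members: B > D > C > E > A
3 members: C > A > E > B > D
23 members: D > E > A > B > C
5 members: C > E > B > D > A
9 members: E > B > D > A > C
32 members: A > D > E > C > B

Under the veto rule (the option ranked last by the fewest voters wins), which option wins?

Last-place votes: A 40, D 3, B 32, C 32, E 0.
E is ranked last by the fewest voters, so E wins.

E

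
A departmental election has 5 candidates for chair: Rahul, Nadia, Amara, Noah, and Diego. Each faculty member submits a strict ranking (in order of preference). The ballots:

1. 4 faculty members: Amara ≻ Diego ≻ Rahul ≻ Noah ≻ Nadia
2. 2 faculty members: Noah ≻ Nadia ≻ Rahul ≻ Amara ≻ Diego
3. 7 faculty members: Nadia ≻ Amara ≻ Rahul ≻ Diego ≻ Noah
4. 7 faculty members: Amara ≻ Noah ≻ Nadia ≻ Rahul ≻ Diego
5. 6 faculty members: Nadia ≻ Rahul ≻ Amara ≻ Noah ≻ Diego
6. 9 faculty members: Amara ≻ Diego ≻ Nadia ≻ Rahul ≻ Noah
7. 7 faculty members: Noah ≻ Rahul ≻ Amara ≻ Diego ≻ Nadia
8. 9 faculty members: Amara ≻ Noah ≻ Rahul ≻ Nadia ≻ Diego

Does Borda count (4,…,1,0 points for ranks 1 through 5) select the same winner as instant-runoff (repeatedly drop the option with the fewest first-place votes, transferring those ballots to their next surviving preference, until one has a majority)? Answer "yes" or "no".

Borda — scores: Rahul 99, Nadia 99, Amara 165, Noah 94, Diego 53. Winner: Amara.
Instant-runoff — R1 Rahul 0, Nadia 13, Amara 29, Noah 9, Diego 0 (Amara winner). Winner: Amara.
The two methods agree.

yes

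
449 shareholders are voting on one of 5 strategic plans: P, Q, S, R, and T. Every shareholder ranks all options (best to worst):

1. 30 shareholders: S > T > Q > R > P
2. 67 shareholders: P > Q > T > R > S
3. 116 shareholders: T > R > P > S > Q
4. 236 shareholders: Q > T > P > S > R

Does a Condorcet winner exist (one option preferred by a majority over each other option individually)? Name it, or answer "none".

Q vs P: 266–183 for Q.
Q vs S: 303–146 for Q.
Q vs R: 333–116 for Q.
Q vs T: 303–146 for Q.
Q beats every other option head-to-head.

Q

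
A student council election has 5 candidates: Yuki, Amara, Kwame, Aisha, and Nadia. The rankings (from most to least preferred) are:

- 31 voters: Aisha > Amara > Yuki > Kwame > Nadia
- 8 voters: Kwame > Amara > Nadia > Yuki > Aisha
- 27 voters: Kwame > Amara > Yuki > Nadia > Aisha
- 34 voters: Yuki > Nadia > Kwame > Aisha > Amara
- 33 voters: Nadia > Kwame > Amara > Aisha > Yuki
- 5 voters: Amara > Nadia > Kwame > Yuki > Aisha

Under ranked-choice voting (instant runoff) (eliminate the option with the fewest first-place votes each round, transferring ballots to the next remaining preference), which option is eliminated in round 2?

Round 1: Yuki 34, Amara 5, Kwame 35, Aisha 31, Nadia 33. Eliminate Amara.
Round 2: Yuki 34, Kwame 35, Aisha 31, Nadia 38. Eliminate Aisha.

Aisha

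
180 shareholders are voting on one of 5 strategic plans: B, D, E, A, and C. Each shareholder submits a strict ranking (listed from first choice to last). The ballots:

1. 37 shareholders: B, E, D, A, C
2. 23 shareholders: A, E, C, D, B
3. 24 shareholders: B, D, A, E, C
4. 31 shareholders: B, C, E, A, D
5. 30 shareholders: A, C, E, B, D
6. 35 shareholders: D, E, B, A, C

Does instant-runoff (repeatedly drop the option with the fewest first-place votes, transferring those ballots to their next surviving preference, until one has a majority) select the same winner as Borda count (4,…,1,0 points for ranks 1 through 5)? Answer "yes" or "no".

yes

Instant-runoff — R1 B 92, D 35, E 0, A 53, C 0 (B winner). Winner: B.
Borda — scores: B 468, D 309, E 431, A 363, C 229. Winner: B.
The two methods agree.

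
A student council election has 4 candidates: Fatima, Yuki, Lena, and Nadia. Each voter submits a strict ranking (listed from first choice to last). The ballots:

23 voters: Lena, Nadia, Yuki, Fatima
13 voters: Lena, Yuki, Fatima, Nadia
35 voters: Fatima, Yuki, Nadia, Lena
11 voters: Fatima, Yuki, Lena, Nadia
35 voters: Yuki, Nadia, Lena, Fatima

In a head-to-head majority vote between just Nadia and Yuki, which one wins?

Yuki

Voters preferring Nadia to Yuki: 23; preferring Yuki to Nadia: 94.
Yuki wins the head-to-head.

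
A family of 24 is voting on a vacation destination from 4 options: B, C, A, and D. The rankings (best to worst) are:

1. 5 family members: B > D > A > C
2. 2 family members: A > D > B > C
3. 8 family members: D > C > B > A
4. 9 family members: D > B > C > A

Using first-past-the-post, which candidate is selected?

D

First-place votes: B 5, C 0, A 2, D 17.
D has the most first-place votes.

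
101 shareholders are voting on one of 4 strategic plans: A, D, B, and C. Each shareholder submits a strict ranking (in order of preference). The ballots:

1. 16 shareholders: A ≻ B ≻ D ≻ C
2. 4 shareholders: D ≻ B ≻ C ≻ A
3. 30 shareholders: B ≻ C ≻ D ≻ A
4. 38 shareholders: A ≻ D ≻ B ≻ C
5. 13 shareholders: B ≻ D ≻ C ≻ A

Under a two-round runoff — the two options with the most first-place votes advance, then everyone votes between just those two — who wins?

A

Round 1 first-place votes: A 54, D 4, B 43, C 0.
A and B advance.
Runoff: A is preferred to B by 54 voters; B by 47.
A wins the runoff.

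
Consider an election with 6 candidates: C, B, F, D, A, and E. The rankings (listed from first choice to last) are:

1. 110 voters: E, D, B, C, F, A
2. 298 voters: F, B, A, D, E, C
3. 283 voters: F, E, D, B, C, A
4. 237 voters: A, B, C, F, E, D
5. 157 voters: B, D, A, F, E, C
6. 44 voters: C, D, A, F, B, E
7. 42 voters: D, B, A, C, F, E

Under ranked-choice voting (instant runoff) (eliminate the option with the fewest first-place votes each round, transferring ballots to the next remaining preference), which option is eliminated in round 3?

E

Round 1: C 44, B 157, F 581, D 42, A 237, E 110. Eliminate D.
Round 2: C 44, B 199, F 581, A 237, E 110. Eliminate C.
Round 3: B 199, F 581, A 281, E 110. Eliminate E.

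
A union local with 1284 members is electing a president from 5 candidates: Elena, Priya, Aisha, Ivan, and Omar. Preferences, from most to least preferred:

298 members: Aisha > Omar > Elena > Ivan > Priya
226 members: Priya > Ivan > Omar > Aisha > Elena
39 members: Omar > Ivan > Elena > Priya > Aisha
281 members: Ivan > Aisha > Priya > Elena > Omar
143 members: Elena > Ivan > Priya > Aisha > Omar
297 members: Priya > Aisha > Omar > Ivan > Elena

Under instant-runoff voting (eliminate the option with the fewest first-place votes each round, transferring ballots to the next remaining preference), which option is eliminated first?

Round 1: Elena 143, Priya 523, Aisha 298, Ivan 281, Omar 39. Eliminate Omar.

Omar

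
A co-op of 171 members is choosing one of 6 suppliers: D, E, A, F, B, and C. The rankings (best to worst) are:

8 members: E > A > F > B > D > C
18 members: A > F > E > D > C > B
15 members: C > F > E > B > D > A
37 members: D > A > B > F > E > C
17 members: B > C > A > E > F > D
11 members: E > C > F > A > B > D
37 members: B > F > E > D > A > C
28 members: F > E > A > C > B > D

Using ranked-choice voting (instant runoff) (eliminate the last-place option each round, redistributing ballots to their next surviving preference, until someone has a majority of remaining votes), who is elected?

B

Round 1: D 37, E 19, A 18, F 28, B 54, C 15. Eliminate C.
Round 2: D 37, E 19, A 18, F 43, B 54. Eliminate A.
Round 3: D 37, E 19, F 61, B 54. Eliminate E.
Round 4: D 37, F 80, B 54. Eliminate D.
Round 5: F 80, B 91. B has a majority.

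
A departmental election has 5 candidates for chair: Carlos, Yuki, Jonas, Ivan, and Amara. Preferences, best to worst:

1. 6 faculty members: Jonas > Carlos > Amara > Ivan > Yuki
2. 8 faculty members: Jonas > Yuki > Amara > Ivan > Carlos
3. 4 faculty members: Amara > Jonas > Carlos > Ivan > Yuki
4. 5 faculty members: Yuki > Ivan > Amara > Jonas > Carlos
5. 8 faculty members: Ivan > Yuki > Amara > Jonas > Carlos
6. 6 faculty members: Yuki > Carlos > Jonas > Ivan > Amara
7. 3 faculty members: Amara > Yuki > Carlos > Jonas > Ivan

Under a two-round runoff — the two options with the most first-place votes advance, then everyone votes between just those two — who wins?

Round 1 first-place votes: Carlos 0, Yuki 11, Jonas 14, Ivan 8, Amara 7.
Jonas and Yuki advance.
Runoff: Jonas is preferred to Yuki by 18 voters; Yuki by 22.
Yuki wins the runoff.

Yuki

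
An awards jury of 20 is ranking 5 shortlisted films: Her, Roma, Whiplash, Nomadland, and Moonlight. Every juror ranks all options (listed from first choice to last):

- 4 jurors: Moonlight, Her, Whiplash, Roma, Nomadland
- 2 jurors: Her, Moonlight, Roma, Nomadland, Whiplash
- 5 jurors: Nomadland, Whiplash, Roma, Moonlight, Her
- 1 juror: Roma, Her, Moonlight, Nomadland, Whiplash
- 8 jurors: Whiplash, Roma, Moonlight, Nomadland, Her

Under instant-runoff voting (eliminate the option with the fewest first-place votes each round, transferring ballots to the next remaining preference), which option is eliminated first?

Round 1: Her 2, Roma 1, Whiplash 8, Nomadland 5, Moonlight 4. Eliminate Roma.

Roma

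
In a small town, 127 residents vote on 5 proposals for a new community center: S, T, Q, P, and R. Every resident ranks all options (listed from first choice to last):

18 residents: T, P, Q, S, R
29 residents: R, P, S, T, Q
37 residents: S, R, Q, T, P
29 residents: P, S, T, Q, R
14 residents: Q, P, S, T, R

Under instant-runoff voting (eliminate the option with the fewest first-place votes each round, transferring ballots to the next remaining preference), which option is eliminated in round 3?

R

Round 1: S 37, T 18, Q 14, P 29, R 29. Eliminate Q.
Round 2: S 37, T 18, P 43, R 29. Eliminate T.
Round 3: S 37, P 61, R 29. Eliminate R.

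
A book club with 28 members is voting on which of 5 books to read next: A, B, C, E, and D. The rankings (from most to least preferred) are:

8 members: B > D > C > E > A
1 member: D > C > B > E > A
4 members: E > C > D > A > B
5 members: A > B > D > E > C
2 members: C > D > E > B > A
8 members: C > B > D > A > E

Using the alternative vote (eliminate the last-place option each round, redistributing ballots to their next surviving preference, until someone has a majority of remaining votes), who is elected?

C

Round 1: A 5, B 8, C 10, E 4, D 1. Eliminate D.
Round 2: A 5, B 8, C 11, E 4. Eliminate E.
Round 3: A 5, B 8, C 15. C has a majority.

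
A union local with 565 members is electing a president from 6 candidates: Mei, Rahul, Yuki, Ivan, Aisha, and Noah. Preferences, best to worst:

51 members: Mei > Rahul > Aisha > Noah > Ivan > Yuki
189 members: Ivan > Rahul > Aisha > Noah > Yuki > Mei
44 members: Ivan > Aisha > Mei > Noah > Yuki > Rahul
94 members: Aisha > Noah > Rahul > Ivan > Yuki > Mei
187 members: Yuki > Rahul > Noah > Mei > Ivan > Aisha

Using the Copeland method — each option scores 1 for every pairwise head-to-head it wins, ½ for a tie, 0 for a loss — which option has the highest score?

Mei: loses to Rahul, Yuki, Ivan, Aisha, and Noah → score 0.
Rahul: beats Mei, Yuki, Ivan, Aisha, and Noah → score 5.
Yuki: beats Mei; loses to Rahul, Ivan, Aisha, and Noah → score 1.
Ivan: beats Mei, Yuki, and Aisha; loses to Rahul and Noah → score 3.
Aisha: beats Mei, Yuki, and Noah; loses to Rahul and Ivan → score 3.
Noah: beats Mei, Yuki, and Ivan; loses to Rahul and Aisha → score 3.
Rahul has the best pairwise record.

Rahul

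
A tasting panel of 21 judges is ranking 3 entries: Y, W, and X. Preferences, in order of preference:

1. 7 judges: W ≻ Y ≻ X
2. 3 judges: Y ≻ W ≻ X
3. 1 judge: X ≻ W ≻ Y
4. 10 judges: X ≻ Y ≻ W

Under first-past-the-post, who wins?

First-place votes: Y 3, W 7, X 11.
X has the most first-place votes.

X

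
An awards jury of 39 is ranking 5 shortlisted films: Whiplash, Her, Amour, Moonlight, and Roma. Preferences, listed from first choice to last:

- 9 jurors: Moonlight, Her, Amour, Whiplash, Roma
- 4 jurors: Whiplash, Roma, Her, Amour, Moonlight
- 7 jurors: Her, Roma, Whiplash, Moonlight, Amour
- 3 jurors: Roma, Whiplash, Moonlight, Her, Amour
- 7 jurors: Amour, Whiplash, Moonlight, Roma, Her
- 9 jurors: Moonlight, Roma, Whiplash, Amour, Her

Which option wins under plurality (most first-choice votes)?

Moonlight

First-place votes: Whiplash 4, Her 7, Amour 7, Moonlight 18, Roma 3.
Moonlight has the most first-place votes.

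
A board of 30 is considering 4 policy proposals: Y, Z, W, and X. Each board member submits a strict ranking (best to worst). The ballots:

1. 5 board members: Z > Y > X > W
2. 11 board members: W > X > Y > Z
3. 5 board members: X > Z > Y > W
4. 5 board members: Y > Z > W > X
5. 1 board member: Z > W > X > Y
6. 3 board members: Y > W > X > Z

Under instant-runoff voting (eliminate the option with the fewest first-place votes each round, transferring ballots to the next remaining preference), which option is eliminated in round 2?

Y

Round 1: Y 8, Z 6, W 11, X 5. Eliminate X.
Round 2: Y 8, Z 11, W 11. Eliminate Y.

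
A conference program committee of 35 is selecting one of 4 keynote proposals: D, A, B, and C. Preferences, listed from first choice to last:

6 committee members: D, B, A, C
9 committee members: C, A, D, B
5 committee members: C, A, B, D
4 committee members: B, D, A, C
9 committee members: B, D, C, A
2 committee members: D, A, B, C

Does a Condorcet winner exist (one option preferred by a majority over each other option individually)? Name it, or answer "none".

B vs D: 18–17 for B.
B vs A: 19–16 for B.
B vs C: 21–14 for B.
B beats every other option head-to-head.

B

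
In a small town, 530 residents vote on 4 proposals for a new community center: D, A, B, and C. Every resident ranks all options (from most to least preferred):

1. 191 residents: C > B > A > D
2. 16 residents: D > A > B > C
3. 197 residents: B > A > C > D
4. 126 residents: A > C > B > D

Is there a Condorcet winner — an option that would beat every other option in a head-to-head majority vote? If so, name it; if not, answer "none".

none

Checking pairwise contests:
A beats D 514–16.
B beats A 388–142.
C beats B 317–213.
A beats C 339–191.
Every option loses at least one head-to-head, so there is no Condorcet winner.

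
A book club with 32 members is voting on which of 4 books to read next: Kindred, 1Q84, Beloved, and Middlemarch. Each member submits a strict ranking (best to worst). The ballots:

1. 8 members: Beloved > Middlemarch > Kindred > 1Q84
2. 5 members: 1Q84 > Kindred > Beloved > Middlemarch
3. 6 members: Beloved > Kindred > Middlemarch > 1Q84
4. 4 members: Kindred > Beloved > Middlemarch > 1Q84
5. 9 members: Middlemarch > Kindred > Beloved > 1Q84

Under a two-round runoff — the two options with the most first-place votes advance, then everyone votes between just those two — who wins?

Round 1 first-place votes: Kindred 4, 1Q84 5, Beloved 14, Middlemarch 9.
Beloved and Middlemarch advance.
Runoff: Beloved is preferred to Middlemarch by 23 voters; Middlemarch by 9.
Beloved wins the runoff.

Beloved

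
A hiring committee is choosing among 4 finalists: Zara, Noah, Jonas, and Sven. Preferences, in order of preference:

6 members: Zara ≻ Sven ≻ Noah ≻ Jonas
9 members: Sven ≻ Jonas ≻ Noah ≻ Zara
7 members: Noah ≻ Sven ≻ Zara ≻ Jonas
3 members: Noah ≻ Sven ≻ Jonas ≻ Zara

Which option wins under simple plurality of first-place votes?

Noah

First-place votes: Zara 6, Noah 10, Jonas 0, Sven 9.
Noah has the most first-place votes.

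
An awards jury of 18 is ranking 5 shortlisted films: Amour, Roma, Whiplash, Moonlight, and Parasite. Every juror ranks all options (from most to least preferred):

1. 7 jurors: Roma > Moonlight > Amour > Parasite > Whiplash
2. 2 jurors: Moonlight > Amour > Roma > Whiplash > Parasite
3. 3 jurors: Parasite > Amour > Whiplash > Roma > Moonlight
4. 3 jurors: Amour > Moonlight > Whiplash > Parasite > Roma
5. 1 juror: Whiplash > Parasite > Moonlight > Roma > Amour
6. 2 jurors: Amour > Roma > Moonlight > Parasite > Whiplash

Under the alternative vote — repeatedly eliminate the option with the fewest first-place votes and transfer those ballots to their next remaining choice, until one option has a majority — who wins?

Amour

Round 1: Amour 5, Roma 7, Whiplash 1, Moonlight 2, Parasite 3. Eliminate Whiplash.
Round 2: Amour 5, Roma 7, Moonlight 2, Parasite 4. Eliminate Moonlight.
Round 3: Amour 7, Roma 7, Parasite 4. Eliminate Parasite.
Round 4: Amour 10, Roma 8. Amour has a majority.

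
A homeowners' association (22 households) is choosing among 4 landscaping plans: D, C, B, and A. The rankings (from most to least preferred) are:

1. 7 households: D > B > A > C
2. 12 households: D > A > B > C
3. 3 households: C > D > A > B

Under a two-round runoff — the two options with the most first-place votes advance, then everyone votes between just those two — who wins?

Round 1 first-place votes: D 19, C 3, B 0, A 0.
D and C advance.
Runoff: D is preferred to C by 19 voters; C by 3.
D wins the runoff.

D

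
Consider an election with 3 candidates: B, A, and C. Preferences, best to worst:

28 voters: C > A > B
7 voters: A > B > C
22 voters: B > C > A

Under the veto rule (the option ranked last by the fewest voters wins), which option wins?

Last-place votes: B 28, A 22, C 7.
C is ranked last by the fewest voters, so C wins.

C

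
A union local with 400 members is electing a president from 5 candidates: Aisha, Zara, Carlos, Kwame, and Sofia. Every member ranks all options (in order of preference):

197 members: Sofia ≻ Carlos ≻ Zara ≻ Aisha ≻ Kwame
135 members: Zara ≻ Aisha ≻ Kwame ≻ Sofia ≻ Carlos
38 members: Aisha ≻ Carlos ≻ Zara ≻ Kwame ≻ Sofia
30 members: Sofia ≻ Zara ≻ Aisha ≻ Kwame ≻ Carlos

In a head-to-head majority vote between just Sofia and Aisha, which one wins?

Voters preferring Sofia to Aisha: 227; preferring Aisha to Sofia: 173.
Sofia wins the head-to-head.

Sofia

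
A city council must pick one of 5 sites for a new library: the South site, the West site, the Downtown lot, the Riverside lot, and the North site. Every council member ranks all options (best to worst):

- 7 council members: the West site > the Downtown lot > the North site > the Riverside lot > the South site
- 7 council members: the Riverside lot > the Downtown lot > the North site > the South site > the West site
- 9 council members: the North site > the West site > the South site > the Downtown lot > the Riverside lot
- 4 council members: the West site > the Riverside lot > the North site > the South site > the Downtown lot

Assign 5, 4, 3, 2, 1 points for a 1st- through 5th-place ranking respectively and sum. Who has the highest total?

the North site

the South site: 7·1 + 7·2 + 9·3 + 4·2 = 56
the West site: 7·5 + 7·1 + 9·4 + 4·5 = 98
the Downtown lot: 7·4 + 7·4 + 9·2 + 4·1 = 78
the Riverside lot: 7·2 + 7·5 + 9·1 + 4·4 = 74
the North site: 7·3 + 7·3 + 9·5 + 4·3 = 99
the North site has the highest Borda score (99).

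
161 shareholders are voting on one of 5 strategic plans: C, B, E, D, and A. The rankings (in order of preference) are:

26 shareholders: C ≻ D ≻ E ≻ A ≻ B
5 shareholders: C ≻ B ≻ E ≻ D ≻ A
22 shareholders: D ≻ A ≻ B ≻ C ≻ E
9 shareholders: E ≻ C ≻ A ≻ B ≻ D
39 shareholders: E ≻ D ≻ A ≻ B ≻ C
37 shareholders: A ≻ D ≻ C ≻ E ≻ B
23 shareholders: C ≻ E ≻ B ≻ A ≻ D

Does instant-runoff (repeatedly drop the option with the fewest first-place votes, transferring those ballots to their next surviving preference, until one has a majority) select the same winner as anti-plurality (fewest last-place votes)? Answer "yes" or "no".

Instant-runoff — R1 C 54, B 0, E 48, D 22, A 37 (B out); R2 C 54, E 48, D 22, A 37 (D out); R3 C 54, E 48, A 59 (E out); R4 C 63, A 98 (A winner). Winner: A.
Anti-plurality — last-place votes: C 39, B 63, E 22, D 32, A 5. Winner: A.
The two methods agree.

yes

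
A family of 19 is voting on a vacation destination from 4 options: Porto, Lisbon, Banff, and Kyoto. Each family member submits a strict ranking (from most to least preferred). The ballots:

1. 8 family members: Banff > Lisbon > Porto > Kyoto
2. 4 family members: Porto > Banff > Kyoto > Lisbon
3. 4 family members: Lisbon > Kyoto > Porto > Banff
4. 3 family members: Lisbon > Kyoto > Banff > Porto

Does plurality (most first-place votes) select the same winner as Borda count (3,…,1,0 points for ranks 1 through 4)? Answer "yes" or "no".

Plurality — first-place votes: Porto 4, Lisbon 7, Banff 8, Kyoto 0. Winner: Banff.
Borda — scores: Porto 24, Lisbon 37, Banff 35, Kyoto 18. Winner: Lisbon.
The two methods disagree.

no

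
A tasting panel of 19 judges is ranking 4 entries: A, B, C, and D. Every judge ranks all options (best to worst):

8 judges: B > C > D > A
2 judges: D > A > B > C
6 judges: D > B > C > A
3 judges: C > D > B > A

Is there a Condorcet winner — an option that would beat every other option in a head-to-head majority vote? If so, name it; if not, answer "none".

Checking pairwise contests:
B beats A 17–2.
D beats B 11–8.
B beats C 16–3.
C beats D 11–8.
Every option loses at least one head-to-head, so there is no Condorcet winner.

none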